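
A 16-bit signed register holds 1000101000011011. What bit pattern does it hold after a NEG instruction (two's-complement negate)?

0111010111100101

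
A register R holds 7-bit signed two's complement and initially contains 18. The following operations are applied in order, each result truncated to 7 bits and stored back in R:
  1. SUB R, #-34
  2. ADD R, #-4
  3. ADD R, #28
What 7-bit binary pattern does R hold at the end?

1001100

Start: R = 18 = 0010010.
R = 18 − (-34) = 52 = 0110100
R = 52 + (-4) = 48 = 0110000
R = 48 + 28 = 76; wraps to -52 = 1001100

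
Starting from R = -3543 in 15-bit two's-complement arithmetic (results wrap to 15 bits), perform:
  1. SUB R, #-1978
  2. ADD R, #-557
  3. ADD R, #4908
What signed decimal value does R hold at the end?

2786

Start: R = -3543 = 111001000101001.
R = -3543 − (-1978) = -1565 = 111100111100011
R = -1565 + (-557) = -2122 = 111011110110110
R = -2122 + 4908 = 2786 = 000101011100010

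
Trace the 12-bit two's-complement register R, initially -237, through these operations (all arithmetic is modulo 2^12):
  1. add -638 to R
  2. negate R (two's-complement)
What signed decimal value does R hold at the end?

875

Start: R = -237 = 111100010011.
R = -237 + (-638) = -875 = 110010010101
R = −(-875) = 875 = 001101101011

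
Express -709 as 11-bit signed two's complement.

10100111011

|-709| = 709 = 01011000101 in 11 bits.
Invert the bits: 10100111010. Add 1: 10100111011.
Check: 10100111011 reads as 1339 − 2048 = -709.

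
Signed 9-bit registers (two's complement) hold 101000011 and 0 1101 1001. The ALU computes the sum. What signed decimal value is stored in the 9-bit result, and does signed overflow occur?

101000011 = -189 (signed)
0 1101 1001 → 011011001 = 217 (signed)
  101000011
+ 011011001
= 000011100  (discard carry-out 1)
Result 000011100: MSB = 0 → value 28.
Addends have opposite signs, so signed overflow cannot occur.

28; no overflow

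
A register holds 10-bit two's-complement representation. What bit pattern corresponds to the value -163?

1101011101

|-163| = 163 = 0010100011 in 10 bits.
Invert the bits: 1101011100. Add 1: 1101011101.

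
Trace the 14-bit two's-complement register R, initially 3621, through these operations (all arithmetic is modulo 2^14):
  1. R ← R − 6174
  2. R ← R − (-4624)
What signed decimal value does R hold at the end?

Start: R = 3621 = 00111000100101.
R = 3621 − 6174 = -2553 = 11011000000111
R = -2553 − (-4624) = 2071 = 00100000010111

2071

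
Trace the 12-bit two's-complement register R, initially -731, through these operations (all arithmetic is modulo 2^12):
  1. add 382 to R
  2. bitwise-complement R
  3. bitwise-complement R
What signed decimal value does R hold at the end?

-349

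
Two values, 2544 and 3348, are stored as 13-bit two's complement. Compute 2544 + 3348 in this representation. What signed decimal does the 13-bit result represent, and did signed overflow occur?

2544 → 0100111110000
3348 → 0110100010100
  0100111110000
+ 0110100010100
= 1011100000100
Result 1011100000100: MSB = 1 → 5892 − 8192 = -2300.
Both addends are non-negative but the stored result is negative: signed overflow. The true value 2544 + 3348 = 5892 lies outside [-4096, 4095].

-2300; overflow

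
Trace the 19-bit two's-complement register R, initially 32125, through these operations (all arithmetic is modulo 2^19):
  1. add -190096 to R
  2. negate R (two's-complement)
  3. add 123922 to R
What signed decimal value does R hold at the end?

Start: R = 32125 = 0000111110101111101.
R = 32125 + (-190096) = -157971 = 1011001011011101101
R = −(-157971) = 157971 = 0100110100100010011
R = 157971 + 123922 = 281893; wraps to -242395 = 1000100110100100101

-242395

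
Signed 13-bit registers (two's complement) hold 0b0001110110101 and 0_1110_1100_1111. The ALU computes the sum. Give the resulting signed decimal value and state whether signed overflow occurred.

0b0001110110101 → 0001110110101 = 949 (signed)
0_1110_1100_1111 → 0111011001111 = 3791 (signed)
  0001110110101
+ 0111011001111
= 1001010000100
Result 1001010000100: MSB = 1 → 4740 − 8192 = -3452.
Both addends are non-negative but the stored result is negative: signed overflow. The true value 949 + 3791 = 4740 lies outside [-4096, 4095].

-3452; overflow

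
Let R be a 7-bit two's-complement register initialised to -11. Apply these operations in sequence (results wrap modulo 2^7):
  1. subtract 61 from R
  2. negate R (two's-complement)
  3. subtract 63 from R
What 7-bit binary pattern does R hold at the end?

0001001

Start: R = -11 = 1110101.
R = -11 − 61 = -72; wraps to 56 = 0111000
R = −(56) = -56 = 1001000
R = -56 − 63 = -119; wraps to 9 = 0001001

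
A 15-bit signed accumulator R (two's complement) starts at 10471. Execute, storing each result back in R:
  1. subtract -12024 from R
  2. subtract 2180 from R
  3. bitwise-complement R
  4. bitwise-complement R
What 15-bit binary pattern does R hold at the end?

Start: R = 10471 = 010100011100111.
R = 10471 − (-12024) = 22495; wraps to -10273 = 101011111011111
R = -10273 − 2180 = -12453 = 100111101011011
R = NOT 100111101011011 = 011000010100100 = 12452
R = NOT 011000010100100 = 100111101011011 = -12453

100111101011011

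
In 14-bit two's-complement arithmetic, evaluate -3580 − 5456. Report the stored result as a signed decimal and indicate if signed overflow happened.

7348; overflow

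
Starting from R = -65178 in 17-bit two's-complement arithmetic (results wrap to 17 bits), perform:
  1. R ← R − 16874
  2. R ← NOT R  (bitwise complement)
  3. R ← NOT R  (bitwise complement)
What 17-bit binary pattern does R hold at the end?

Start: R = -65178 = 10000000101100110.
R = -65178 − 16874 = -82052; wraps to 49020 = 01011111101111100
R = NOT 01011111101111100 = 10100000010000011 = -49021
R = NOT 10100000010000011 = 01011111101111100 = 49020

01011111101111100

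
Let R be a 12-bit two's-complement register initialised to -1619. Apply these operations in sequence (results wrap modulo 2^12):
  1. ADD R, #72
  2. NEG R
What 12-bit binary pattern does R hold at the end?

Start: R = -1619 = 100110101101.
R = -1619 + 72 = -1547 = 100111110101
R = −(-1547) = 1547 = 011000001011

011000001011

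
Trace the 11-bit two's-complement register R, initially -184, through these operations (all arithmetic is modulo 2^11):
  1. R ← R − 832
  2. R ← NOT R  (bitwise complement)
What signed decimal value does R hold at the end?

Start: R = -184 = 11101001000.
R = -184 − 832 = -1016 = 10000001000
R = NOT 10000001000 = 01111110111 = 1015

1015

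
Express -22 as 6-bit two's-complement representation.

101010

|-22| = 22 = 010110 in 6 bits.
Invert the bits: 101001. Add 1: 101010.
Check: 101010 reads as 42 − 64 = -22.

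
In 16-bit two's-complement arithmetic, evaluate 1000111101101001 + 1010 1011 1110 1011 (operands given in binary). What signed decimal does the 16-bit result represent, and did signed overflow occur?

1000111101101001 = -28823 (signed)
1010 1011 1110 1011 → 1010101111101011 = -21525 (signed)
  1000111101101001
+ 1010101111101011
= 0011101101010100  (discard carry-out 1)
Result 0011101101010100: MSB = 0 → value 15188.
Both addends are negative but the stored result is non-negative: signed overflow. The true value -28823 + (-21525) = -50348 lies outside [-32768, 32767].

15188; overflow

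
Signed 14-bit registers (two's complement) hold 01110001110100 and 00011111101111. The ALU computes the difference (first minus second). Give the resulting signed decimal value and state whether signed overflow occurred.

01110001110100 = 7284 (signed)
00011111101111 = 2031 (signed)
Subtract via negate-and-add: invert 00011111101111 + 1 = 11100000010001 (i.e. -2031).
  01110001110100
+ 11100000010001
= 01010010000101  (discard carry-out 1)
Result 01010010000101: MSB = 0 → value 5253.
Addends (after negating the subtrahend) have opposite signs, so signed overflow cannot occur.

5253; no overflow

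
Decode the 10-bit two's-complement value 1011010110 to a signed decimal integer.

MSB is 1, so the value is negative.
Invert: 0100101001. Add 1: 0100101010 = 298. So the value is −298.

-298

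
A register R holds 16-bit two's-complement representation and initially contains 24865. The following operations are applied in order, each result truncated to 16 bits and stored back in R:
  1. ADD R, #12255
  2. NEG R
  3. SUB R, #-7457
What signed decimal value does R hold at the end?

-29663

Start: R = 24865 = 0110000100100001.
R = 24865 + 12255 = 37120; wraps to -28416 = 1001000100000000
R = −(-28416) = 28416 = 0110111100000000
R = 28416 − (-7457) = 35873; wraps to -29663 = 1000110000100001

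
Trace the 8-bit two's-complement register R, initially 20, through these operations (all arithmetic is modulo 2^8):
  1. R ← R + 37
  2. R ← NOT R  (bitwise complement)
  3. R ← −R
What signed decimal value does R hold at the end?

Start: R = 20 = 00010100.
R = 20 + 37 = 57 = 00111001
R = NOT 00111001 = 11000110 = -58
R = −(-58) = 58 = 00111010

58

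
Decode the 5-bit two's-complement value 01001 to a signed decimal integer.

9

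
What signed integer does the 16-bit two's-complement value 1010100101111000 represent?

-22152

MSB is 1, so the value is negative.
Invert: 0101011010000111. Add 1: 0101011010001000 = 22152. So the value is −22152.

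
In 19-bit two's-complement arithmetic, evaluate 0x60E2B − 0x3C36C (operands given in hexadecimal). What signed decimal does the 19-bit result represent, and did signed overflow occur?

150207; overflow

0x60E2B = 1100000111000101011 = -127445 (signed)
0x3C36C = 0111100001101101100 = 246636 (signed)
Subtract via negate-and-add: invert 0111100001101101100 + 1 = 1000011110010010100 (i.e. -246636).
  1100000111000101011
+ 1000011110010010100
= 0100100101010111111  (discard carry-out 1)
Result 0100100101010111111: MSB = 0 → value 150207.
Both addends (after negating the subtrahend) are negative but the stored result is non-negative: signed overflow. The true value -127445 − 246636 = -374081 lies outside [-262144, 262143].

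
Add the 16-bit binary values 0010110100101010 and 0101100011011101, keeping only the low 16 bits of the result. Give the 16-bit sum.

1000011000000111

  0010110100101010
+ 0101100011011101
= 1000011000000111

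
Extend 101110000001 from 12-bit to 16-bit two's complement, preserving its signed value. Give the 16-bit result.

MSB of 101110000001 is 1; replicate it into the new high bits.
1111|101110000001 → 1111101110000001 (still -1151).

1111101110000001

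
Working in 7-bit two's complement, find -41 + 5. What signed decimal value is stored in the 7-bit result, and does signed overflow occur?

-36; no overflow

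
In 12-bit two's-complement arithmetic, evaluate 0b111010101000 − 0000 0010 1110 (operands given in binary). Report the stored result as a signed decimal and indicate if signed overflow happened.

0b111010101000 → 111010101000 = -344 (signed)
0000 0010 1110 → 000000101110 = 46 (signed)
Subtract via negate-and-add: invert 000000101110 + 1 = 111111010010 (i.e. -46).
  111010101000
+ 111111010010
= 111001111010  (discard carry-out 1)
Result 111001111010: MSB = 1 → 3706 − 4096 = -390.
Both addends (after negating the subtrahend) are negative and so is the stored result: no signed overflow.

-390; no overflow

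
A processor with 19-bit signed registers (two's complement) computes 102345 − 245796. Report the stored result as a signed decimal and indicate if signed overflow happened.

102345 → 0011000111111001001
245796 → 0111100000000100100
Subtract via negate-and-add: invert 0111100000000100100 + 1 = 1000011111111011100 (i.e. -245796).
  0011000111111001001
+ 1000011111111011100
= 1011100111110100101
Result 1011100111110100101: MSB = 1 → 380837 − 524288 = -143451.
Addends (after negating the subtrahend) have opposite signs, so signed overflow cannot occur.

-143451; no overflow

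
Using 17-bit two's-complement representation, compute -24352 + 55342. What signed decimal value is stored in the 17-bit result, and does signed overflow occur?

30990; no overflow

-24352 → 11010000011100000
55342 → 01101100000101110
  11010000011100000
+ 01101100000101110
= 00111100100001110  (discard carry-out 1)
Result 00111100100001110: MSB = 0 → value 30990.
Addends have opposite signs, so signed overflow cannot occur.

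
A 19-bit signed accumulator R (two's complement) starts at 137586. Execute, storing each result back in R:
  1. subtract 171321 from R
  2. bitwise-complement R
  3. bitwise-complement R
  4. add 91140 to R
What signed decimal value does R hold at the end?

Start: R = 137586 = 0100001100101110010.
R = 137586 − 171321 = -33735 = 1110111110000111001
R = NOT 1110111110000111001 = 0001000001111000110 = 33734
R = NOT 0001000001111000110 = 1110111110000111001 = -33735
R = -33735 + 91140 = 57405 = 0001110000000111101

57405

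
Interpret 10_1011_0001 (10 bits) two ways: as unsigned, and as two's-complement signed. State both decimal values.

Unsigned: 1010110001 = 689.
Signed: MSB=1 → 689 − 1024 = -335.

unsigned = 689, signed = -335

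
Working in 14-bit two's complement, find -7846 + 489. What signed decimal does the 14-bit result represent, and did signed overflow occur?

-7357; no overflow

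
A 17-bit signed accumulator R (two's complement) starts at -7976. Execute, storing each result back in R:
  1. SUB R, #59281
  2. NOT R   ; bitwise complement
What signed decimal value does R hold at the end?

-63816

Start: R = -7976 = 11110000011011000.
R = -7976 − 59281 = -67257; wraps to 63815 = 01111100101000111
R = NOT 01111100101000111 = 10000011010111000 = -63816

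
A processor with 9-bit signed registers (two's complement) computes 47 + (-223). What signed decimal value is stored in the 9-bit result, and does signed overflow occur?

-176; no overflow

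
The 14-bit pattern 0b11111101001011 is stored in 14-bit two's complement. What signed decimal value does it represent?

MSB is 1, so the value is negative.
Invert: 00000010110100. Add 1: 00000010110101 = 181. So the value is −181.

-181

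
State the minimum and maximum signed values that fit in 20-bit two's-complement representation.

Minimum: −2^19 = -524288.
Maximum: 2^19 − 1 = 524287.

min = -524288, max = 524287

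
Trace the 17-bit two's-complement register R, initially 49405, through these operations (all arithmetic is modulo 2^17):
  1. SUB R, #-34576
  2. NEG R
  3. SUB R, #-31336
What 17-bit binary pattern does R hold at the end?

Start: R = 49405 = 01100000011111101.
R = 49405 − (-34576) = 83981; wraps to -47091 = 10100100000001101
R = −(-47091) = 47091 = 01011011111110011
R = 47091 − (-31336) = 78427; wraps to -52645 = 10011001001011011

10011001001011011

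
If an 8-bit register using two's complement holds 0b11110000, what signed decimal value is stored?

-16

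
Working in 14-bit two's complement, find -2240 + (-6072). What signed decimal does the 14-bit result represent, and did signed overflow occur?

8072; overflow

-2240 → 11011101000000
-6072 → 10100001001000
  11011101000000
+ 10100001001000
= 01111110001000  (discard carry-out 1)
Result 01111110001000: MSB = 0 → value 8072.
Both addends are negative but the stored result is non-negative: signed overflow. The true value -2240 + (-6072) = -8312 lies outside [-8192, 8191].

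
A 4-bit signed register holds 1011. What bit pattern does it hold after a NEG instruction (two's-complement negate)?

0101

Invert: 0100. Add 1: 0101.
Check: 1011 = -5, 0101 = 5.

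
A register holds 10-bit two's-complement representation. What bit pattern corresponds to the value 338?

0101010010

338 is non-negative, so write it directly in 10 bits: 0101010010.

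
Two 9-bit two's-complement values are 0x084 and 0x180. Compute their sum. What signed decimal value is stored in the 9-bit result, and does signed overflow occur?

4; no overflow

0x084 = 010000100 = 132 (signed)
0x180 = 110000000 = -128 (signed)
  010000100
+ 110000000
= 000000100  (discard carry-out 1)
Result 000000100: MSB = 0 → value 4.
Addends have opposite signs, so signed overflow cannot occur.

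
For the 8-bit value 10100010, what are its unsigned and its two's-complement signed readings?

unsigned = 162, signed = -94

Unsigned: 10100010 = 162.
Signed: MSB=1 → 162 − 256 = -94.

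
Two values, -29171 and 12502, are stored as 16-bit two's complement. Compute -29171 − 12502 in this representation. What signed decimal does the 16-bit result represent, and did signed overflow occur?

23863; overflow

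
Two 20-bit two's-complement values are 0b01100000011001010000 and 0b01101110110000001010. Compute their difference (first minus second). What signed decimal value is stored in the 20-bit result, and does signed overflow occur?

0b01100000011001010000 → 01100000011001010000 = 394832 (signed)
0b01101110110000001010 → 01101110110000001010 = 453642 (signed)
Subtract via negate-and-add: invert 01101110110000001010 + 1 = 10010001001111110110 (i.e. -453642).
  01100000011001010000
+ 10010001001111110110
= 11110001101001000110
Result 11110001101001000110: MSB = 1 → 989766 − 1048576 = -58810.
Addends (after negating the subtrahend) have opposite signs, so signed overflow cannot occur.

-58810; no overflow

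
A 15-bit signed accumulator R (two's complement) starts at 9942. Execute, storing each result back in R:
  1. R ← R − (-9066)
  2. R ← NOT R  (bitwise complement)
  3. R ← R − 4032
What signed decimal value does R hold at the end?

Start: R = 9942 = 010011011010110.
R = 9942 − (-9066) = 19008; wraps to -13760 = 100101001000000
R = NOT 100101001000000 = 011010110111111 = 13759
R = 13759 − 4032 = 9727 = 010010111111111

9727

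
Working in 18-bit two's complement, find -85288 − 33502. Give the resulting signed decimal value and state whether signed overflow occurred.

-85288 → 101011001011011000
33502 → 001000001011011110
Subtract via negate-and-add: invert 001000001011011110 + 1 = 110111110100100010 (i.e. -33502).
  101011001011011000
+ 110111110100100010
= 100010111111111010  (discard carry-out 1)
Result 100010111111111010: MSB = 1 → 143354 − 262144 = -118790.
Both addends (after negating the subtrahend) are negative and so is the stored result: no signed overflow.

-118790; no overflow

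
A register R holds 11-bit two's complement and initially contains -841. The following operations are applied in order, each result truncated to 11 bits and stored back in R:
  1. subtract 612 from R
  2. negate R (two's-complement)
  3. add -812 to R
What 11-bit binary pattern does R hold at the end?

Start: R = -841 = 10010110111.
R = -841 − 612 = -1453; wraps to 595 = 01001010011
R = −(595) = -595 = 10110101101
R = -595 + (-812) = -1407; wraps to 641 = 01010000001

01010000001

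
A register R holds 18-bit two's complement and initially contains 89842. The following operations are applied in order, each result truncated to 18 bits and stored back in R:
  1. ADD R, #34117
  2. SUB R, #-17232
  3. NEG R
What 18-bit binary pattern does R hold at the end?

011101100001111001

Start: R = 89842 = 010101111011110010.
R = 89842 + 34117 = 123959 = 011110010000110111
R = 123959 − (-17232) = 141191; wraps to -120953 = 100010011110000111
R = −(-120953) = 120953 = 011101100001111001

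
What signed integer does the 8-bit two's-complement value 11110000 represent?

MSB is 1, so the value is negative.
Unsigned reading: 240. Subtract 2^8 = 256: 240 − 256 = -16.

-16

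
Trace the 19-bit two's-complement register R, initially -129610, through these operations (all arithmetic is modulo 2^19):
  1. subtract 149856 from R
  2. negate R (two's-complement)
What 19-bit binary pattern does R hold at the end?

Start: R = -129610 = 1100000010110110110.
R = -129610 − 149856 = -279466; wraps to 244822 = 0111011110001010110
R = −(244822) = -244822 = 1000100001110101010

1000100001110101010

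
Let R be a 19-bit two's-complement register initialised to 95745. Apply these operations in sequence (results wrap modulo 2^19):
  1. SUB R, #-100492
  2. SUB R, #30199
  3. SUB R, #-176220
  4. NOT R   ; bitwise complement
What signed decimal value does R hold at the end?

182029

Start: R = 95745 = 0010111011000000001.
R = 95745 − (-100492) = 196237 = 0101111111010001101
R = 196237 − 30199 = 166038 = 0101000100010010110
R = 166038 − (-176220) = 342258; wraps to -182030 = 1010011100011110010
R = NOT 1010011100011110010 = 0101100011100001101 = 182029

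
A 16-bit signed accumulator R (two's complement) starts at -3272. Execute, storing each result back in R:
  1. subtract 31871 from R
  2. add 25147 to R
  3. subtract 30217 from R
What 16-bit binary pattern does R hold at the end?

0110001011101011

Start: R = -3272 = 1111001100111000.
R = -3272 − 31871 = -35143; wraps to 30393 = 0111011010111001
R = 30393 + 25147 = 55540; wraps to -9996 = 1101100011110100
R = -9996 − 30217 = -40213; wraps to 25323 = 0110001011101011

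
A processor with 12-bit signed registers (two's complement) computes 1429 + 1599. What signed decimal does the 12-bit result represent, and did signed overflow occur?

-1068; overflow

1429 → 010110010101
1599 → 011000111111
  010110010101
+ 011000111111
= 101111010100
Result 101111010100: MSB = 1 → 3028 − 4096 = -1068.
Both addends are non-negative but the stored result is negative: signed overflow. The true value 1429 + 1599 = 3028 lies outside [-2048, 2047].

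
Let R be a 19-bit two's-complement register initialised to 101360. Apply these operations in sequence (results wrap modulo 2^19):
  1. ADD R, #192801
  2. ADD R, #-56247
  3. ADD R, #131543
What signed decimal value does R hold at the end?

Start: R = 101360 = 0011000101111110000.
R = 101360 + 192801 = 294161; wraps to -230127 = 1000111110100010001
R = -230127 + (-56247) = -286374; wraps to 237914 = 0111010000101011010
R = 237914 + 131543 = 369457; wraps to -154831 = 1011010001100110001

-154831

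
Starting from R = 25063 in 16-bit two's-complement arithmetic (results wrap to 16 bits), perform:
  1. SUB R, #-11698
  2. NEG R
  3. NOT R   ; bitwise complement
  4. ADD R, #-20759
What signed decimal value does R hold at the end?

16001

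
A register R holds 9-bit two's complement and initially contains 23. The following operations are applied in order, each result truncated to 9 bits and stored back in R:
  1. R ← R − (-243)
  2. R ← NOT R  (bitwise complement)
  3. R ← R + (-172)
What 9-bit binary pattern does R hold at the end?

001001001

Start: R = 23 = 000010111.
R = 23 − (-243) = 266; wraps to -246 = 100001010
R = NOT 100001010 = 011110101 = 245
R = 245 + (-172) = 73 = 001001001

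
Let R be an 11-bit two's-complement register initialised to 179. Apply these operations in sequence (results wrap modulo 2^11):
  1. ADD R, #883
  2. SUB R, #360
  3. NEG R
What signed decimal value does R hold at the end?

Start: R = 179 = 00010110011.
R = 179 + 883 = 1062; wraps to -986 = 10000100110
R = -986 − 360 = -1346; wraps to 702 = 01010111110
R = −(702) = -702 = 10101000010

-702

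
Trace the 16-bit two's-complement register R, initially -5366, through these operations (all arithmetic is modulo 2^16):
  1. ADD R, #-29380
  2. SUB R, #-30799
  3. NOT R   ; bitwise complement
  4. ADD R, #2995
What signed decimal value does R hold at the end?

6941

Start: R = -5366 = 1110101100001010.
R = -5366 + (-29380) = -34746; wraps to 30790 = 0111100001000110
R = 30790 − (-30799) = 61589; wraps to -3947 = 1111000010010101
R = NOT 1111000010010101 = 0000111101101010 = 3946
R = 3946 + 2995 = 6941 = 0001101100011101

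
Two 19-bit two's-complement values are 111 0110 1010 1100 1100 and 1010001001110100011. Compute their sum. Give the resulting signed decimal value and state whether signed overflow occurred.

111 0110 1010 1100 1100 → 1110110101011001100 = -38196 (signed)
1010001001110100011 = -191581 (signed)
  1110110101011001100
+ 1010001001110100011
= 1000111111001101111  (discard carry-out 1)
Result 1000111111001101111: MSB = 1 → 294511 − 524288 = -229777.
Both addends are negative and so is the stored result: no signed overflow.

-229777; no overflow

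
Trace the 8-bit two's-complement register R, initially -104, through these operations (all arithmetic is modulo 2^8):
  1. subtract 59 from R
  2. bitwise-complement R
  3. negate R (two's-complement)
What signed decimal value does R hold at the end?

94

Start: R = -104 = 10011000.
R = -104 − 59 = -163; wraps to 93 = 01011101
R = NOT 01011101 = 10100010 = -94
R = −(-94) = 94 = 01011110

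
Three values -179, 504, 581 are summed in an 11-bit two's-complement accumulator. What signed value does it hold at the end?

-179 + 504 = 325 (00101000101)
325 + 581 = 906 (01110001010)

906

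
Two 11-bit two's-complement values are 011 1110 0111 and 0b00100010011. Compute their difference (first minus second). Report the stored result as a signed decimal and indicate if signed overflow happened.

724; no overflow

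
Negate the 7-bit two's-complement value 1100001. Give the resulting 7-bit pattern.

0011111

Invert: 0011110. Add 1: 0011111.
Check: 1100001 = -31, 0011111 = 31.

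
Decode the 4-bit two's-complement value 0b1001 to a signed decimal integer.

MSB is 1, so the value is negative.
Unsigned reading: 9. Subtract 2^4 = 16: 9 − 16 = -7.

-7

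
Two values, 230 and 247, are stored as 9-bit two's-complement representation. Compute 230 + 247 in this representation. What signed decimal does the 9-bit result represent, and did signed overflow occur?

230 → 011100110
247 → 011110111
  011100110
+ 011110111
= 111011101
Result 111011101: MSB = 1 → 477 − 512 = -35.
Both addends are non-negative but the stored result is negative: signed overflow. The true value 230 + 247 = 477 lies outside [-256, 255].

-35; overflow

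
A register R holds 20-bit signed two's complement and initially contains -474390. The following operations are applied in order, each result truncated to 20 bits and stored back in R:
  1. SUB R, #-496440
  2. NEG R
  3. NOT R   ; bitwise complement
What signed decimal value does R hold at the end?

Start: R = -474390 = 10001100001011101010.
R = -474390 − (-496440) = 22050 = 00000101011000100010
R = −(22050) = -22050 = 11111010100111011110
R = NOT 11111010100111011110 = 00000101011000100001 = 22049

22049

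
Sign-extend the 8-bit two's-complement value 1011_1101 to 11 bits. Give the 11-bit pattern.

11110111101

MSB of 10111101 is 1; replicate it into the new high bits.
111|10111101 → 11110111101 (still -67).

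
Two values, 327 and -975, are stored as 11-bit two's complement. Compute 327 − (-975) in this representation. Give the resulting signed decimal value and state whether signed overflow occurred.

-746; overflow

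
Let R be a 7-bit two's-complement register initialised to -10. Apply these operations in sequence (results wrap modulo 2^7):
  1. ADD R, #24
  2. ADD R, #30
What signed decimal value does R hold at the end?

44

Start: R = -10 = 1110110.
R = -10 + 24 = 14 = 0001110
R = 14 + 30 = 44 = 0101100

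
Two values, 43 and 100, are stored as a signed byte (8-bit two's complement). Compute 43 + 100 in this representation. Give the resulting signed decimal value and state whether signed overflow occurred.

-113; overflow

43 → 00101011
100 → 01100100
  00101011
+ 01100100
= 10001111
Result 10001111: MSB = 1 → 143 − 256 = -113.
Both addends are non-negative but the stored result is negative: signed overflow. The true value 43 + 100 = 143 lies outside [-128, 127].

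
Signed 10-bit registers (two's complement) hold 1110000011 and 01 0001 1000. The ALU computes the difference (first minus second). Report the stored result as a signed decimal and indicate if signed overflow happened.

-405; no overflow

1110000011 = -125 (signed)
01 0001 1000 → 0100011000 = 280 (signed)
Subtract via negate-and-add: invert 0100011000 + 1 = 1011101000 (i.e. -280).
  1110000011
+ 1011101000
= 1001101011  (discard carry-out 1)
Result 1001101011: MSB = 1 → 619 − 1024 = -405.
Both addends (after negating the subtrahend) are negative and so is the stored result: no signed overflow.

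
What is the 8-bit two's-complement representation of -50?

11001110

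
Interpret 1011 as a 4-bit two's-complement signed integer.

-5

MSB is 1, so the value is negative.
Invert: 0100. Add 1: 0101 = 5. So the value is −5.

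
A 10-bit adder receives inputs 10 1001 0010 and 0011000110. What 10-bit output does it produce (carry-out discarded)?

  1010010010
+ 0011000110
= 1101011000

1101011000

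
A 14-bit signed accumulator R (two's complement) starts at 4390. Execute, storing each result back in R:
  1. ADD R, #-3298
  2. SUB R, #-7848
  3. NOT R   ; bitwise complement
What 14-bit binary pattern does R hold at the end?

Start: R = 4390 = 01000100100110.
R = 4390 + (-3298) = 1092 = 00010001000100
R = 1092 − (-7848) = 8940; wraps to -7444 = 10001011101100
R = NOT 10001011101100 = 01110100010011 = 7443

01110100010011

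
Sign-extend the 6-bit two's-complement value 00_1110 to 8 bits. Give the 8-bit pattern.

00001110

MSB of 001110 is 0; replicate it into the new high bits.
00|001110 → 00001110 (still 14).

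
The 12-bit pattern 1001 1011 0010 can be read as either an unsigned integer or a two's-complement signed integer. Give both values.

unsigned = 2482, signed = -1614

Unsigned: 100110110010 = 2482.
Signed: MSB=1 → 2482 − 4096 = -1614.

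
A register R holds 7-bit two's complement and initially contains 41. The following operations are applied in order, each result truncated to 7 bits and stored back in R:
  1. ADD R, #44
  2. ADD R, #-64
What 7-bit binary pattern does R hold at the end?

0010101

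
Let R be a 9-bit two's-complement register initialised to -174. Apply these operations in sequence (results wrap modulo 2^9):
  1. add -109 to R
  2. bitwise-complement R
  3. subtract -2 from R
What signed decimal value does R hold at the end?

Start: R = -174 = 101010010.
R = -174 + (-109) = -283; wraps to 229 = 011100101
R = NOT 011100101 = 100011010 = -230
R = -230 − (-2) = -228 = 100011100

-228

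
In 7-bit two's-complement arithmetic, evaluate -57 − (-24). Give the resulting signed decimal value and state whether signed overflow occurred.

-33; no overflow

-57 → 1000111
-24 → 1101000
Subtract via negate-and-add: invert 1101000 + 1 = 0011000 (i.e. 24).
  1000111
+ 0011000
= 1011111
Result 1011111: MSB = 1 → 95 − 128 = -33.
Addends (after negating the subtrahend) have opposite signs, so signed overflow cannot occur.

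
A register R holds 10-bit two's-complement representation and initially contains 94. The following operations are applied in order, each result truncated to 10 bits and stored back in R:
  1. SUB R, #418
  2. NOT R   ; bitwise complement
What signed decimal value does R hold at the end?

323

Start: R = 94 = 0001011110.
R = 94 − 418 = -324 = 1010111100
R = NOT 1010111100 = 0101000011 = 323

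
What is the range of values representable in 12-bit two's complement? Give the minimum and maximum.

Minimum: −2^11 = -2048.
Maximum: 2^11 − 1 = 2047.

min = -2048, max = 2047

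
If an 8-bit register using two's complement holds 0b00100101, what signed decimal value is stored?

MSB is 0, so the value is non-negative: 00100101 = 37.

37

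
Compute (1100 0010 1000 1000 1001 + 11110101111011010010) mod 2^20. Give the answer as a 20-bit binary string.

  11000010100010001001
+ 11110101111011010010
= 10111000011101011011  (discard carry-out 1)

10111000011101011011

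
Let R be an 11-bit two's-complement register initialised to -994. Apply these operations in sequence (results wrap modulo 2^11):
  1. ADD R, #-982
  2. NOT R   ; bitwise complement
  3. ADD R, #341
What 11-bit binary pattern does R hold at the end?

Start: R = -994 = 10000011110.
R = -994 + (-982) = -1976; wraps to 72 = 00001001000
R = NOT 00001001000 = 11110110111 = -73
R = -73 + 341 = 268 = 00100001100

00100001100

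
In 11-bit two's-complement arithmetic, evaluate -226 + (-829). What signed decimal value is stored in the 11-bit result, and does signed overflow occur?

-226 → 11100011110
-829 → 10011000011
  11100011110
+ 10011000011
= 01111100001  (discard carry-out 1)
Result 01111100001: MSB = 0 → value 993.
Both addends are negative but the stored result is non-negative: signed overflow. The true value -226 + (-829) = -1055 lies outside [-1024, 1023].

993; overflow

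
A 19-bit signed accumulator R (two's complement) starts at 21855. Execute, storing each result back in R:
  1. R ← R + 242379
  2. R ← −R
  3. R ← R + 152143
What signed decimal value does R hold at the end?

-112091

Start: R = 21855 = 0000101010101011111.
R = 21855 + 242379 = 264234; wraps to -260054 = 1000000100000101010
R = −(-260054) = 260054 = 0111111011111010110
R = 260054 + 152143 = 412197; wraps to -112091 = 1100100101000100101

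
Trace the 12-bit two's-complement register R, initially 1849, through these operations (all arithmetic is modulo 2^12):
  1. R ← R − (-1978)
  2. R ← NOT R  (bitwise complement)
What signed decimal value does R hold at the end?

268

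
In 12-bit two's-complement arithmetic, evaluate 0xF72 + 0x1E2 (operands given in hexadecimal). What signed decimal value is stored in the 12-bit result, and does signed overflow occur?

0xF72 = 111101110010 = -142 (signed)
0x1E2 = 000111100010 = 482 (signed)
  111101110010
+ 000111100010
= 000101010100  (discard carry-out 1)
Result 000101010100: MSB = 0 → value 340.
Addends have opposite signs, so signed overflow cannot occur.

340; no overflow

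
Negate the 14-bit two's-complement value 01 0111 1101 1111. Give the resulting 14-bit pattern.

Invert: 10100000100000. Add 1: 10100000100001.

10100000100001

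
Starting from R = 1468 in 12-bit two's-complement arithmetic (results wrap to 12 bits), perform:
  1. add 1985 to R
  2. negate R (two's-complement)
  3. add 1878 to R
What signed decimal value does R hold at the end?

Start: R = 1468 = 010110111100.
R = 1468 + 1985 = 3453; wraps to -643 = 110101111101
R = −(-643) = 643 = 001010000011
R = 643 + 1878 = 2521; wraps to -1575 = 100111011001

-1575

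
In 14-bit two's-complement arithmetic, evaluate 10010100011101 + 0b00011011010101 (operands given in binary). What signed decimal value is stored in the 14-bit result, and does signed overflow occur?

-5134; no overflow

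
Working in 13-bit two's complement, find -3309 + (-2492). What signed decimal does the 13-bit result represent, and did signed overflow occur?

2391; overflow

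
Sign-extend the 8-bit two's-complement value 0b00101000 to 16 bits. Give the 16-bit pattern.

MSB of 00101000 is 0; replicate it into the new high bits.
00000000|00101000 → 0000000000101000 (still 40).

0000000000101000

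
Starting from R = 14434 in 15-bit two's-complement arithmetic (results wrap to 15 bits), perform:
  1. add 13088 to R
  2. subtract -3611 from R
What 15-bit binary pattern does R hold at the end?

Start: R = 14434 = 011100001100010.
R = 14434 + 13088 = 27522; wraps to -5246 = 110101110000010
R = -5246 − (-3611) = -1635 = 111100110011101

111100110011101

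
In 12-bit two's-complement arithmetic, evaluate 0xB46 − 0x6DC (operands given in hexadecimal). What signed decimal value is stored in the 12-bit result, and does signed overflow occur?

1130; overflow

0xB46 = 101101000110 = -1210 (signed)
0x6DC = 011011011100 = 1756 (signed)
Subtract via negate-and-add: invert 011011011100 + 1 = 100100100100 (i.e. -1756).
  101101000110
+ 100100100100
= 010001101010  (discard carry-out 1)
Result 010001101010: MSB = 0 → value 1130.
Both addends (after negating the subtrahend) are negative but the stored result is non-negative: signed overflow. The true value -1210 − 1756 = -2966 lies outside [-2048, 2047].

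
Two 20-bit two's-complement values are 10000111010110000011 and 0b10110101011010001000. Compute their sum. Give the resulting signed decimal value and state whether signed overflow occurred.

248843; overflow

10000111010110000011 = -494205 (signed)
0b10110101011010001000 → 10110101011010001000 = -305528 (signed)
  10000111010110000011
+ 10110101011010001000
= 00111100110000001011  (discard carry-out 1)
Result 00111100110000001011: MSB = 0 → value 248843.
Both addends are negative but the stored result is non-negative: signed overflow. The true value -494205 + (-305528) = -799733 lies outside [-524288, 524287].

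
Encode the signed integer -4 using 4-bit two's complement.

|-4| = 4 = 0100 in 4 bits.
Invert the bits: 1011. Add 1: 1100.
Check: 1100 reads as 12 − 16 = -4.

1100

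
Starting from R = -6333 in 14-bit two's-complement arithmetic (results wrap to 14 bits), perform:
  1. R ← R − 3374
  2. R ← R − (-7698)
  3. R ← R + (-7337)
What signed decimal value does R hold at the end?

7038

Start: R = -6333 = 10011101000011.
R = -6333 − 3374 = -9707; wraps to 6677 = 01101000010101
R = 6677 − (-7698) = 14375; wraps to -2009 = 11100000100111
R = -2009 + (-7337) = -9346; wraps to 7038 = 01101101111110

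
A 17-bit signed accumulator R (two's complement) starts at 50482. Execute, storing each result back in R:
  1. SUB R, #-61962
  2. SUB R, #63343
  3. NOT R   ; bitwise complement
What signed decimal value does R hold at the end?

-49102

Start: R = 50482 = 01100010100110010.
R = 50482 − (-61962) = 112444; wraps to -18628 = 11011011100111100
R = -18628 − 63343 = -81971; wraps to 49101 = 01011111111001101
R = NOT 01011111111001101 = 10100000000110010 = -49102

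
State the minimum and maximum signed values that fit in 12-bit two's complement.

Minimum: −2^11 = -2048.
Maximum: 2^11 − 1 = 2047.

min = -2048, max = 2047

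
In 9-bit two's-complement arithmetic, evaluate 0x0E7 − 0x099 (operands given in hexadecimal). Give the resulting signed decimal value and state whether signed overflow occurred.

78; no overflow

0x0E7 = 011100111 = 231 (signed)
0x099 = 010011001 = 153 (signed)
Subtract via negate-and-add: invert 010011001 + 1 = 101100111 (i.e. -153).
  011100111
+ 101100111
= 001001110  (discard carry-out 1)
Result 001001110: MSB = 0 → value 78.
Addends (after negating the subtrahend) have opposite signs, so signed overflow cannot occur.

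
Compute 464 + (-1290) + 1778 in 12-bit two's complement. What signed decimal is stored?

952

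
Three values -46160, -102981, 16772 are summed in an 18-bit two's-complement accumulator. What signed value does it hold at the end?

129775

-46160 + (-102981) = -149141 → wraps to 113003 (011011100101101011)
113003 + 16772 = 129775 (011111101011101111)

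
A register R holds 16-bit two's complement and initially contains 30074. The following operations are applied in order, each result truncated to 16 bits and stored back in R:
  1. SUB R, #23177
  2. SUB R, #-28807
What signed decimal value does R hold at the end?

-29832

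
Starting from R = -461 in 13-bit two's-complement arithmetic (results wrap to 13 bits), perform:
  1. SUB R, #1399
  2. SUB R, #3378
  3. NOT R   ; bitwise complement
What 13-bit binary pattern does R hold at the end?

1010001110101

Start: R = -461 = 1111000110011.
R = -461 − 1399 = -1860 = 1100010111100
R = -1860 − 3378 = -5238; wraps to 2954 = 0101110001010
R = NOT 0101110001010 = 1010001110101 = -2955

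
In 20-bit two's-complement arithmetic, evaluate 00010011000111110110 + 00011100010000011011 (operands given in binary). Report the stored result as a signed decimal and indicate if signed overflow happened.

194065; no overflow

00010011000111110110 = 78326 (signed)
00011100010000011011 = 115739 (signed)
  00010011000111110110
+ 00011100010000011011
= 00101111011000010001
Result 00101111011000010001: MSB = 0 → value 194065.
Both addends are non-negative and so is the stored result: no signed overflow.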